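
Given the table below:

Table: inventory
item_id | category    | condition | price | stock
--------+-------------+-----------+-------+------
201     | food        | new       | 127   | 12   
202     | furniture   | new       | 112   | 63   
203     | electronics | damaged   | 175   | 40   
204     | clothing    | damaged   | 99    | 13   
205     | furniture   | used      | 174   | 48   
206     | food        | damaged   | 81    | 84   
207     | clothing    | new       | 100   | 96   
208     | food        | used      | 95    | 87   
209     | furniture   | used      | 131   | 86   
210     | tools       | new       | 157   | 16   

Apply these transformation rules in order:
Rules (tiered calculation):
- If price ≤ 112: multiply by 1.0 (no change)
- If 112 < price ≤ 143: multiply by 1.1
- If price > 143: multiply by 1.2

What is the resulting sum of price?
1378.0

Step 1: Tier 1 (price ≤ 112): 5 records, sum = 487 × 1.0 = 487.0
Step 2: Tier 2 (112 < price ≤ 143): 2 records, sum = 258 × 1.1 = 283.8
Step 3: Tier 3 (price > 143): 3 records, sum = 506 × 1.2 = 607.2
Step 4: Final sum = 487.0 + 283.8 + 607.2 = 1378.0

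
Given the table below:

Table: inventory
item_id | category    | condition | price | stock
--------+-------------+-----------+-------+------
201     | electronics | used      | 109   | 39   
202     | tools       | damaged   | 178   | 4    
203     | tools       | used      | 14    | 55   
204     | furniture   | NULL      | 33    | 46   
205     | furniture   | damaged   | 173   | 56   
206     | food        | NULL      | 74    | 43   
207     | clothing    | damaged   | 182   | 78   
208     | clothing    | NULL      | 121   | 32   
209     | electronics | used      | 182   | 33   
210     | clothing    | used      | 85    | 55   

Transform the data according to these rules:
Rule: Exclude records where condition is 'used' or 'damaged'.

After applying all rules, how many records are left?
3

Step 1: Count records to exclude
  - 4 (used) + 3 (damaged) = 7 records
Step 2: Total records: 10
Step 3: Remaining = 10 - 7 = 3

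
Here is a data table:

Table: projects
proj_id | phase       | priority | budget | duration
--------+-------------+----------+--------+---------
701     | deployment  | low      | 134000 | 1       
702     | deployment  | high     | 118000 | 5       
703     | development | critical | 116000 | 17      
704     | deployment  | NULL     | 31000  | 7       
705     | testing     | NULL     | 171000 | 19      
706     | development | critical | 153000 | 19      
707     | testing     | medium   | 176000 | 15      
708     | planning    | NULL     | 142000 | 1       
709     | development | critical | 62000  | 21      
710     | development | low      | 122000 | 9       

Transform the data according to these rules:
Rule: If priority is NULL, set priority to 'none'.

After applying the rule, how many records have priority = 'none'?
3

Step 1: Count records where priority IS NULL
Step 2: Found 3 records with NULL priority
Step 3: These records will have priority set to 'none'
Step 4: Records already having priority = 'none': 0
Step 5: Answer: 3 + 0 = 3 records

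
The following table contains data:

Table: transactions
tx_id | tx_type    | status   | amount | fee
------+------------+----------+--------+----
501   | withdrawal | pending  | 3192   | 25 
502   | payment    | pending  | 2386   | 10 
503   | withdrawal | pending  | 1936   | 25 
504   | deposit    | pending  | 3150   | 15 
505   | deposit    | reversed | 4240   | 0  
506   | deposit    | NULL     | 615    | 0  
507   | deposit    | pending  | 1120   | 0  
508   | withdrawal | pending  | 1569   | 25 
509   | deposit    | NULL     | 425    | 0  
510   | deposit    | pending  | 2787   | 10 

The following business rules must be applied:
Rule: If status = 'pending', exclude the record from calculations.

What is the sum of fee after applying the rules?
0

Step 1: Identify records where status = 'pending'
Step 2: The excluded records sum to 110
Step 3: Original total fee = 110
Step 4: Remaining total = 110 - 110 = 0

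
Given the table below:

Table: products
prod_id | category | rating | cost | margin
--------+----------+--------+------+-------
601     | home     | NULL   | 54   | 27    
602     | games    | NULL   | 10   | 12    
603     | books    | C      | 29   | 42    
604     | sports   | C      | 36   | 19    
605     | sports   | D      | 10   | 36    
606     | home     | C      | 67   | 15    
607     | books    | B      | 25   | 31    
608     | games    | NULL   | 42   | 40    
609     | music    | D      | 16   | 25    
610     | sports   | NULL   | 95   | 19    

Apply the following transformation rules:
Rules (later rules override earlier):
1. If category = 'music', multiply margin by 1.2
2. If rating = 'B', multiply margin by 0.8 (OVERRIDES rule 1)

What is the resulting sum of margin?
264.8

Step 1: Rule 2 takes priority for records with rating = 'B'
  - 1 records: 31 × 0.8 = 24.8
Step 2: Rule 1 applies to remaining records with category = 'music'
  - 1 records: 25 × 1.2 = 30.0
Step 3: Other records unchanged: 210
Step 4: Final sum = 24.8 + 30.0 + 210 = 264.8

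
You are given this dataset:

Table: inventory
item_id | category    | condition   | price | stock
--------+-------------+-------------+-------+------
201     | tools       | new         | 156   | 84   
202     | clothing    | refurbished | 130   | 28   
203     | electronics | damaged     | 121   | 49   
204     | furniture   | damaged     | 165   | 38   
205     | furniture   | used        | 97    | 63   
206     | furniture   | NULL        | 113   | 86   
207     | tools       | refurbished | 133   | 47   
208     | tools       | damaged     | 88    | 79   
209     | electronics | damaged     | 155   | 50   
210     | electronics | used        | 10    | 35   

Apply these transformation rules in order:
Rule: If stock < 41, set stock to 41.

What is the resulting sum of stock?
581

Step 1: 3 records have stock < 41
Step 2: These records originally summed to 101
Step 3: After setting to minimum: 3 × 41 = 123
Step 4: Unaffected records sum: 458
Step 5: Final sum = 123 + 458 = 581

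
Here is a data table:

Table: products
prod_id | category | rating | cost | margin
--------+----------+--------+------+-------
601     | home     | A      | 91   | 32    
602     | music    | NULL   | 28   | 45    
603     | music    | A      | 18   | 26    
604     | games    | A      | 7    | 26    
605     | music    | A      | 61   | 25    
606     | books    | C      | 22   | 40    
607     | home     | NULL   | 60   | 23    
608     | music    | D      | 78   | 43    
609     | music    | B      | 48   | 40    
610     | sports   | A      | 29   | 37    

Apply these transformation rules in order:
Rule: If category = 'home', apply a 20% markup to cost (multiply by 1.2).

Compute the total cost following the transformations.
472.2

Step 1: Records with category = 'home' have total cost = 151
Step 2: Apply multiplier: 151 × 1.2 = 181.2
Step 3: Other records total: 291
Step 4: Final sum = 181.2 + 291 = 472.2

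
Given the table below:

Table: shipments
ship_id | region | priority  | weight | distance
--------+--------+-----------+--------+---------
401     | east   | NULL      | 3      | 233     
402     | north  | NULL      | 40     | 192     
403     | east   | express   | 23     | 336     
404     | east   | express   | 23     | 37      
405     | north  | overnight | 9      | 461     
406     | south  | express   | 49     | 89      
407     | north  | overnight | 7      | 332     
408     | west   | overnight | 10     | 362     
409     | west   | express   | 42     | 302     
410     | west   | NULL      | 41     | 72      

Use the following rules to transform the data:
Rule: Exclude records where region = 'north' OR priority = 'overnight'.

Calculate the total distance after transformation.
1069

Step 1: Find records where region = 'north' OR priority = 'overnight'
Step 2: 4 records match, summing to 1347
Step 3: Original sum: 2416
Step 4: Remaining sum = 2416 - 1347 = 1069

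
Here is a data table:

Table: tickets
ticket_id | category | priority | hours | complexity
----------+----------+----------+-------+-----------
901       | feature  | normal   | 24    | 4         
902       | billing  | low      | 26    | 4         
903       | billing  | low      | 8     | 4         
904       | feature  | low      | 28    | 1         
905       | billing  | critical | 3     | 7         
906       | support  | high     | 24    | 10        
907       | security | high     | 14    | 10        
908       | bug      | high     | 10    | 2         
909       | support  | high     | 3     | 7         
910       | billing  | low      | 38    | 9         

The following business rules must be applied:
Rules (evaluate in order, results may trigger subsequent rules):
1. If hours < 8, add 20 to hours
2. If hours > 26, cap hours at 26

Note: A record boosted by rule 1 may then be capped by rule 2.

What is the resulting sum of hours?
204

Step 1: Apply rule 1 to records with hours < 8
  - 2 records get bonus of 20
  - Of these, 0 records then exceed 26 and get capped
Step 2: Apply rule 2 to records with hours > 26
  - 2 records (original) are capped
Step 3: Calculate final sum = 204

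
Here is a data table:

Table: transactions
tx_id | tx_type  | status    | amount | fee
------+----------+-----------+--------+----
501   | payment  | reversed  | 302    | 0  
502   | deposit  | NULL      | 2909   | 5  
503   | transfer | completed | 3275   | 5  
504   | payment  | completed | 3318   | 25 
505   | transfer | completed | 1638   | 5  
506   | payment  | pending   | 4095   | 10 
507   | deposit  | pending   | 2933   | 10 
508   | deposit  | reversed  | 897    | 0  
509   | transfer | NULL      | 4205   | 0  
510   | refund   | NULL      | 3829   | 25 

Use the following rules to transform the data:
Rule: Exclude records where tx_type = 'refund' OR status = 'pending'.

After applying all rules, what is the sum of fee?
40

Step 1: Find records where tx_type = 'refund' OR status = 'pending'
Step 2: 3 records match, summing to 45
Step 3: Original sum: 85
Step 4: Remaining sum = 85 - 45 = 40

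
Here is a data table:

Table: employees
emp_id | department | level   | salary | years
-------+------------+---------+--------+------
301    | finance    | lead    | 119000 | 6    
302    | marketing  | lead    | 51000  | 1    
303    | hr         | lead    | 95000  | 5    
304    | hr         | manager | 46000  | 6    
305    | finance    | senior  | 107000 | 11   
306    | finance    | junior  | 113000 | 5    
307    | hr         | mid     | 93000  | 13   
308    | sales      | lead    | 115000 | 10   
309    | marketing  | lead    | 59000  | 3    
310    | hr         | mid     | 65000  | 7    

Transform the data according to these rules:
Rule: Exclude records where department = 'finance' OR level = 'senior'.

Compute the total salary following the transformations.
524000

Step 1: Find records where department = 'finance' OR level = 'senior'
Step 2: 3 records match, summing to 339000
Step 3: Original sum: 863000
Step 4: Remaining sum = 863000 - 339000 = 524000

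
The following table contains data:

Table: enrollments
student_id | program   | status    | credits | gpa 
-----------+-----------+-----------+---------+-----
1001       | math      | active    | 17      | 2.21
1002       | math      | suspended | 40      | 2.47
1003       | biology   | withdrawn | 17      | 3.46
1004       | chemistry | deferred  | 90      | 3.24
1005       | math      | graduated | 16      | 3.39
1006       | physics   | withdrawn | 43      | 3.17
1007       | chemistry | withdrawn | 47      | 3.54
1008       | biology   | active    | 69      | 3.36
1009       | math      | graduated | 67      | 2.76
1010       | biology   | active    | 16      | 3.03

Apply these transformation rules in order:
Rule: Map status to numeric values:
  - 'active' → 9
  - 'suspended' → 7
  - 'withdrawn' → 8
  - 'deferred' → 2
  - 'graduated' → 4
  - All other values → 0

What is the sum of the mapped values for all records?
68

Step 1: Apply mapping to each record
Step 2: Count by status:
  'active': 3 records × 9 = 27
  'suspended': 1 records × 7 = 7
  'withdrawn': 3 records × 8 = 24
  'deferred': 1 records × 2 = 2
  'graduated': 2 records × 4 = 8
Step 3: Sum all mapped values = 68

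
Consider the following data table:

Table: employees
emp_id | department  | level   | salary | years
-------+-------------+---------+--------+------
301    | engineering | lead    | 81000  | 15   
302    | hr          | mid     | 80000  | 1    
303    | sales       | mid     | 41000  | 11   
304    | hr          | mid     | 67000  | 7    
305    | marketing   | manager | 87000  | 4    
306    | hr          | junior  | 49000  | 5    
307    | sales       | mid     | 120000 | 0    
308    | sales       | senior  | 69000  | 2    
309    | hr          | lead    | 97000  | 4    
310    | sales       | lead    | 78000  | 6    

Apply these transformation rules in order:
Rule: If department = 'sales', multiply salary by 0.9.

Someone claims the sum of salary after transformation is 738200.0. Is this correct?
Yes, the result is correct.

Step 1: Calculate the correct sum after transformation
Step 2: Apply multiplier 0.9 to records where department = 'sales'
Step 3: Correct result = 738200.0
Step 4: Claimed result = 738200.0
Step 5: 738200.0 = 738200.0 ✓
Conclusion: The claimed result is correct.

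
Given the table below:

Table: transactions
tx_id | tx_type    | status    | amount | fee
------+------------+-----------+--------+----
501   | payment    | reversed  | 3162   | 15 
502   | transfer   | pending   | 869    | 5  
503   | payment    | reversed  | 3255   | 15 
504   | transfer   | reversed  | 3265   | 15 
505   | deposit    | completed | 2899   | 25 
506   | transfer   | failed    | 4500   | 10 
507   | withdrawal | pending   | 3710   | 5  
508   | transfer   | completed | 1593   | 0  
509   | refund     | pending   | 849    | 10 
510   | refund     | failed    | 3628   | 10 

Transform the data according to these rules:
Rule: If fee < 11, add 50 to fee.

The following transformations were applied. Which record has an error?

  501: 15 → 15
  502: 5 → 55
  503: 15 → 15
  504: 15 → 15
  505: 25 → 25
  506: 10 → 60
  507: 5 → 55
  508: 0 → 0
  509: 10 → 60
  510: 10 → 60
Record 508 has an error. The correct transformed value should be 50, not 0.

Step 1: Check each record against the rule
Step 2: Record 508 has fee = 0
Step 3: Since 0 < 11, the bonus should have been applied
Step 4: Correct value = 50, but claimed value = 0
Conclusion: Record 508 has the error.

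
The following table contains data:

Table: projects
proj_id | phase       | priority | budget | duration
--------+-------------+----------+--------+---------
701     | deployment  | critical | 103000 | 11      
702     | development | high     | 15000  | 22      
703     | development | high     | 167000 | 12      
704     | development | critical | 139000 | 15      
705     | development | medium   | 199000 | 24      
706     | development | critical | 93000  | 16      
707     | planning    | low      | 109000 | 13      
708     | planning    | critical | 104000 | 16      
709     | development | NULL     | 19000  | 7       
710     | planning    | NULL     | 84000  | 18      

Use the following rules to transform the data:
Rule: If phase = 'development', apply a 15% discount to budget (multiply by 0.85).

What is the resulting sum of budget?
937200.0

Step 1: Records with phase = 'development' have total budget = 632000
Step 2: Apply multiplier: 632000 × 0.85 = 537200.0
Step 3: Other records total: 400000
Step 4: Final sum = 537200.0 + 400000 = 937200.0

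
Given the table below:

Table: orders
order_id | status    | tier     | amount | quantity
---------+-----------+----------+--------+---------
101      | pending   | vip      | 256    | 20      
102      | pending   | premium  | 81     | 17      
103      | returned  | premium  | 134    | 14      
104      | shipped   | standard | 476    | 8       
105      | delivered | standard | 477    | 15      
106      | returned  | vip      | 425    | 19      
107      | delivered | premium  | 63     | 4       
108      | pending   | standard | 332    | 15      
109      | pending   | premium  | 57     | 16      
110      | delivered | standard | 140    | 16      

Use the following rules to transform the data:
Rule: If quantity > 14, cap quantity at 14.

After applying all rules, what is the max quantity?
14

Step 1: Original maximum quantity = 20
Step 2: Apply cap at 14
Step 3: 7 records had quantity > 14 and were capped
Step 4: Maximum after transformation = 14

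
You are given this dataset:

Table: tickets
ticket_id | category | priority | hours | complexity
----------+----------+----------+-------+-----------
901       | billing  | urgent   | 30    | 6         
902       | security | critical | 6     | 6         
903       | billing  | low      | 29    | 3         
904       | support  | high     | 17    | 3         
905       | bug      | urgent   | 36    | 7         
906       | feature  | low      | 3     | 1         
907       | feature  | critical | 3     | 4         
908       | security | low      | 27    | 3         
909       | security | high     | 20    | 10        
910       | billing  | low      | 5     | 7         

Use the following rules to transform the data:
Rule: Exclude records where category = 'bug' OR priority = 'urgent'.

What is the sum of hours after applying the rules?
110

Step 1: Find records where category = 'bug' OR priority = 'urgent'
Step 2: 2 records match, summing to 66
Step 3: Original sum: 176
Step 4: Remaining sum = 176 - 66 = 110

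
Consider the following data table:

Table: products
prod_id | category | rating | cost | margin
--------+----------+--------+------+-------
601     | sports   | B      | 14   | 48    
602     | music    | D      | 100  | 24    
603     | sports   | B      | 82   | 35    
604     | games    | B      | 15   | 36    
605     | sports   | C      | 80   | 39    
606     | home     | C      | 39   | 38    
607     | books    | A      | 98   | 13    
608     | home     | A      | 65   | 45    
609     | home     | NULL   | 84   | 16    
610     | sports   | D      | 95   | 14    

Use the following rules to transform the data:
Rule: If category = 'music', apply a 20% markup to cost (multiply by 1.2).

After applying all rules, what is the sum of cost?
692.0

Step 1: Records with category = 'music' have total cost = 100
Step 2: Apply multiplier: 100 × 1.2 = 120.0
Step 3: Other records total: 572
Step 4: Final sum = 120.0 + 572 = 692.0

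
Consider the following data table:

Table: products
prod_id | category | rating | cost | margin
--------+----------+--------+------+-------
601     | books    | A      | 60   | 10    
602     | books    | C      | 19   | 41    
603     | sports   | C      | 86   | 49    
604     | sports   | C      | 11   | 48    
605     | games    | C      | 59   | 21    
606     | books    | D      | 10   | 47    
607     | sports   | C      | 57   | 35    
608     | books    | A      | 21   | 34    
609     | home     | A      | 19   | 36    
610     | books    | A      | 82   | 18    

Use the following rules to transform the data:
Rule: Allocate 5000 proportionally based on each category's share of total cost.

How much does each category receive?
books: 2264.15, games: 695.75, home: 224.06, sports: 1816.04

Step 1: Calculate total cost = 424
Step 2: Calculate each category's proportion:
  books: 192/424 = 45.28% → 2264.15
  games: 59/424 = 13.92% → 695.75
  home: 19/424 = 4.48% → 224.06
  sports: 154/424 = 36.32% → 1816.04
Step 3: Verify: sum of allocations ≈ 5000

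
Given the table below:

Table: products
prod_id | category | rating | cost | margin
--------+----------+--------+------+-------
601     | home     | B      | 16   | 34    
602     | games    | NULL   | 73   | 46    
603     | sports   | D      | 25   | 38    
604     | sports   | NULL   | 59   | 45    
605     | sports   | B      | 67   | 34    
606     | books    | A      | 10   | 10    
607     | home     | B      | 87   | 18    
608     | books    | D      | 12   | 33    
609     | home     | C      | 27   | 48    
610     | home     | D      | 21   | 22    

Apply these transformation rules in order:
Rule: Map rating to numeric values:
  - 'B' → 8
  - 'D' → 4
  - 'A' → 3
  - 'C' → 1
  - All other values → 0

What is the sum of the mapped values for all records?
40

Step 1: Apply mapping to each record
Step 2: Count by status:
  'B': 3 records × 8 = 24
  'D': 3 records × 4 = 12
  'A': 1 records × 3 = 3
  'C': 1 records × 1 = 1
Step 3: Sum all mapped values = 40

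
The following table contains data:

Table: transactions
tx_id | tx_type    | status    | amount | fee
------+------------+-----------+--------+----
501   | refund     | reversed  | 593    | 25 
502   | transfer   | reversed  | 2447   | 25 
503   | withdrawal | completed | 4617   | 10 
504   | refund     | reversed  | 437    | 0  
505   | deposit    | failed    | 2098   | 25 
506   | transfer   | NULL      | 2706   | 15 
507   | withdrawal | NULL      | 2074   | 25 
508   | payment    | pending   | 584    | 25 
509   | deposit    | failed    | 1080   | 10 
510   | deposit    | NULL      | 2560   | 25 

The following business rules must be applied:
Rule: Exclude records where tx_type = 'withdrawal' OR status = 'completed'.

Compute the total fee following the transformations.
150

Step 1: Find records where tx_type = 'withdrawal' OR status = 'completed'
Step 2: 2 records match, summing to 35
Step 3: Original sum: 185
Step 4: Remaining sum = 185 - 35 = 150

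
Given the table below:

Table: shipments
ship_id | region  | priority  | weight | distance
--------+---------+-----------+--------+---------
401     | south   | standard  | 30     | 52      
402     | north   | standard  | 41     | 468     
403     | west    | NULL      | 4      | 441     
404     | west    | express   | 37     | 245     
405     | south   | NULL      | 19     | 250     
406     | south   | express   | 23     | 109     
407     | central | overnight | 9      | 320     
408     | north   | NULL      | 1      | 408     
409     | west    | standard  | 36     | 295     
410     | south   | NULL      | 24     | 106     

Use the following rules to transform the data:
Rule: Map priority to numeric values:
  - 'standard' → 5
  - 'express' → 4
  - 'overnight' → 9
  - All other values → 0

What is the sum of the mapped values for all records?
32

Step 1: Apply mapping to each record
Step 2: Count by status:
  'standard': 3 records × 5 = 15
  'express': 2 records × 4 = 8
  'overnight': 1 records × 9 = 9
Step 3: Sum all mapped values = 32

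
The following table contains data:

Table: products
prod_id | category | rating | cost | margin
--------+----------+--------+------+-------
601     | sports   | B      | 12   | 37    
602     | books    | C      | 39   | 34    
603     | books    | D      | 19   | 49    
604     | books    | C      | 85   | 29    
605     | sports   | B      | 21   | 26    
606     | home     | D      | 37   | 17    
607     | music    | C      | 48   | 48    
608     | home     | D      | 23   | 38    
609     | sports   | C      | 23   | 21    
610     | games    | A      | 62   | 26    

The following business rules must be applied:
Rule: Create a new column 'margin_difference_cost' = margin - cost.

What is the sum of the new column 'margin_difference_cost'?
-44

Step 1: For each record, compute margin - cost
Example calculations:
  37 - 12 = 25
  34 - 39 = -5
  49 - 19 = 30
  ...
Step 2: Sum all derived values
Step 3: Total = -44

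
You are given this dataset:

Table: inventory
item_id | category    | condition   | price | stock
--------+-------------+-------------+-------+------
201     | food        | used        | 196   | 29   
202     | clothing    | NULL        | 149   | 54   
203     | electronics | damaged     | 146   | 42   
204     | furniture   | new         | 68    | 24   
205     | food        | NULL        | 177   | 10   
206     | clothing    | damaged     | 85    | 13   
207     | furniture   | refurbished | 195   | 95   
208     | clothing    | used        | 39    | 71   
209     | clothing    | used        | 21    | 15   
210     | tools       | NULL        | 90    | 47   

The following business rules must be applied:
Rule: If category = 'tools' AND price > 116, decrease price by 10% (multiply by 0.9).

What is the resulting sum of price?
1166

Step 1: Find records where category = 'tools' AND price > 116
Step 2: 0 records match, summing to 0
Step 3: After multiplier: 0 × 0.9 = 0.0
Step 4: Unaffected records sum: 1166
Step 5: Final sum = 0.0 + 1166 = 1166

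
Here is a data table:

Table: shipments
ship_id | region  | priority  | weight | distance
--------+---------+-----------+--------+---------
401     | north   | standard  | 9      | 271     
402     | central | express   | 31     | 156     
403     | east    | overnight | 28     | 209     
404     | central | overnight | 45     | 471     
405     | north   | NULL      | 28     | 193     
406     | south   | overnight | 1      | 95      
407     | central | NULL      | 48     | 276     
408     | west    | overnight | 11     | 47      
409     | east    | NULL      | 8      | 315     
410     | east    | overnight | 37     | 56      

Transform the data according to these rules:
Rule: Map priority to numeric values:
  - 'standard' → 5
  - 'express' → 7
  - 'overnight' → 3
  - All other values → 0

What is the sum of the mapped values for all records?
27

Step 1: Apply mapping to each record
Step 2: Count by status:
  'standard': 1 records × 5 = 5
  'express': 1 records × 7 = 7
  'overnight': 5 records × 3 = 15
Step 3: Sum all mapped values = 27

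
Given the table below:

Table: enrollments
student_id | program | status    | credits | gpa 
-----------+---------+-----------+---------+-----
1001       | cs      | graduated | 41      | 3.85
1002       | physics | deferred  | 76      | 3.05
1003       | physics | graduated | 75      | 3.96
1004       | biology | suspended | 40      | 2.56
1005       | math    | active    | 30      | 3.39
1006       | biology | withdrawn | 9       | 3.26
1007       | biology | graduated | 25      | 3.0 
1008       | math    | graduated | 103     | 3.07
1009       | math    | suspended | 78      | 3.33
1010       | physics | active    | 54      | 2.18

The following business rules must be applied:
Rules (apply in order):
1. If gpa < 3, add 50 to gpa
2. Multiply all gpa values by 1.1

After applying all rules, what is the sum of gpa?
144.82

Step 1: Apply Rule 1 - Add 50 to records with gpa < 3
  - 2 records affected: 4.74 + (2 × 50) = 104.74
  - Unaffected records: 26.91
  - Sum after Rule 1: 131.65
Step 2: Apply Rule 2 - Multiply all by 1.1
  - 131.65 × 1.1 = 144.82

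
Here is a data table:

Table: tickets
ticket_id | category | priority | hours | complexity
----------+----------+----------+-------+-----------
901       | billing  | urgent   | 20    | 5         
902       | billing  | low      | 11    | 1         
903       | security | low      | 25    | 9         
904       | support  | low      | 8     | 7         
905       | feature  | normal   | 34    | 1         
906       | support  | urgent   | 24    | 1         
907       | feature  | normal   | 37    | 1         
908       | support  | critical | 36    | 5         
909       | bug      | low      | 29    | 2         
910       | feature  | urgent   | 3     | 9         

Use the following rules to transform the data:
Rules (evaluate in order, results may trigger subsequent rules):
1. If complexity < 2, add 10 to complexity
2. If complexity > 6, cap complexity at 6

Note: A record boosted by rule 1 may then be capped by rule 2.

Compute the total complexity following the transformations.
54

Step 1: Apply rule 1 to records with complexity < 2
  - 4 records get bonus of 10
  - Of these, 4 records then exceed 6 and get capped
Step 2: Apply rule 2 to records with complexity > 6
  - 3 records (original) are capped
Step 3: Calculate final sum = 54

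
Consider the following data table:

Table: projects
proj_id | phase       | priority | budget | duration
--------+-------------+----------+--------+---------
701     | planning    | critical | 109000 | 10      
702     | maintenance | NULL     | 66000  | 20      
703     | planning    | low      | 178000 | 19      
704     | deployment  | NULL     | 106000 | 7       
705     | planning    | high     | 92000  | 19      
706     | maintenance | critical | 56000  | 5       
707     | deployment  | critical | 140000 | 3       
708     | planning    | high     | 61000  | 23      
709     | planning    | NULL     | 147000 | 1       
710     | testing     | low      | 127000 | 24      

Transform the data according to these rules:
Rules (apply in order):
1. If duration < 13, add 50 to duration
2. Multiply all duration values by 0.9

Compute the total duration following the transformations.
342.9

Step 1: Apply Rule 1 - Add 50 to records with duration < 13
  - 5 records affected: 26 + (5 × 50) = 276
  - Unaffected records: 105
  - Sum after Rule 1: 381
Step 2: Apply Rule 2 - Multiply all by 0.9
  - 381 × 0.9 = 342.9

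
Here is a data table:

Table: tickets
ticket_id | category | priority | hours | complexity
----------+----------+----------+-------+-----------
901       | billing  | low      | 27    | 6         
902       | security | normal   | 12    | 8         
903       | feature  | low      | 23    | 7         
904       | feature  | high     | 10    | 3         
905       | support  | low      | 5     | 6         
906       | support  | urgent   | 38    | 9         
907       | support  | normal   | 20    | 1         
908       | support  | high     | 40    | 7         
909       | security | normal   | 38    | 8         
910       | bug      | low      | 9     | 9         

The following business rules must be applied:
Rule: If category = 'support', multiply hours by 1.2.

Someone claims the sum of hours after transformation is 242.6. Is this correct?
Yes, the result is correct.

Step 1: Calculate the correct sum after transformation
Step 2: Apply multiplier 1.2 to records where category = 'support'
Step 3: Correct result = 242.6
Step 4: Claimed result = 242.6
Step 5: 242.6 = 242.6 ✓
Conclusion: The claimed result is correct.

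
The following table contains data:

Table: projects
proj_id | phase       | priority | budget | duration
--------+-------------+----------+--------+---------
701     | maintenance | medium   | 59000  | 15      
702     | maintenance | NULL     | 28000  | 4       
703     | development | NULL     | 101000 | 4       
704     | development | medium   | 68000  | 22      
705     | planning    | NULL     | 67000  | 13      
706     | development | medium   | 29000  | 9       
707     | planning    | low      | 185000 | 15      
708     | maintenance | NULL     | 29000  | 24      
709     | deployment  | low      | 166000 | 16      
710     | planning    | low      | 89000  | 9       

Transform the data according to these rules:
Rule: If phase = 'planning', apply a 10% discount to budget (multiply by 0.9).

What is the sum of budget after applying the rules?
786900.0

Step 1: Records with phase = 'planning' have total budget = 341000
Step 2: Apply multiplier: 341000 × 0.9 = 306900.0
Step 3: Other records total: 480000
Step 4: Final sum = 306900.0 + 480000 = 786900.0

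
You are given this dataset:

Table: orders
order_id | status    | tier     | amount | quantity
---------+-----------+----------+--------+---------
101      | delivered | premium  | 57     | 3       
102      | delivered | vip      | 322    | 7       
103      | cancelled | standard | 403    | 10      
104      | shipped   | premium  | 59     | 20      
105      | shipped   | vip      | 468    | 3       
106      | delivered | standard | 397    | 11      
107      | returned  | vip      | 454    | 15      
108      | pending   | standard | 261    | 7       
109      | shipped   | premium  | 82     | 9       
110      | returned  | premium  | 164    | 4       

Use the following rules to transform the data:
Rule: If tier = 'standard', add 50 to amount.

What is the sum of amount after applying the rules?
2817

Step 1: Count records where tier = 'standard': 3
Step 2: Total bonus added: 3 × 50 = 150
Step 3: Original sum of amount: 2667
Step 4: Final sum = 2667 + 150 = 2817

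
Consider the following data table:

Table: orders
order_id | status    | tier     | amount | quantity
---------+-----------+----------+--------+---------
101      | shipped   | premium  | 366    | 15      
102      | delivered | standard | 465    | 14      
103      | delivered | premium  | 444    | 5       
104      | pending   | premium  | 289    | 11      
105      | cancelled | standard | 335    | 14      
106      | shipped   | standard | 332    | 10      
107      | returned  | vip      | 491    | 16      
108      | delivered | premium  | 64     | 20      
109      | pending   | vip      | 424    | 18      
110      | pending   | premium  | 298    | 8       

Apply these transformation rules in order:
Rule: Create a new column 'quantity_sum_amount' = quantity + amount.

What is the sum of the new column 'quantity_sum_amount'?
3639

Step 1: For each record, compute quantity + amount
Example calculations:
  15 + 366 = 381
  14 + 465 = 479
  5 + 444 = 449
  ...
Step 2: Sum all derived values
Step 3: Total = 3639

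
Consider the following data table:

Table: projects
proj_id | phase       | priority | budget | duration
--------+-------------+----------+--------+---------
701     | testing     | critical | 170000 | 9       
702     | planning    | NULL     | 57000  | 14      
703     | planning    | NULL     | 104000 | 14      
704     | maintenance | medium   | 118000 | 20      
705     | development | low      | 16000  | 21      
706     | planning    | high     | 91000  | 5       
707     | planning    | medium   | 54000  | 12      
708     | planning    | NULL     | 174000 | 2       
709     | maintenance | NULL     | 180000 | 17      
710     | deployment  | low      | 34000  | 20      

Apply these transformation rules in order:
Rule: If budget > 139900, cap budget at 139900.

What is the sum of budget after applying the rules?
893700

Step 1: 3 records have budget > 139900
Step 2: These records originally summed to 524000
Step 3: After capping: 3 × 139900 = 419700
Step 4: Unaffected records sum: 474000
Step 5: Final sum = 419700 + 474000 = 893700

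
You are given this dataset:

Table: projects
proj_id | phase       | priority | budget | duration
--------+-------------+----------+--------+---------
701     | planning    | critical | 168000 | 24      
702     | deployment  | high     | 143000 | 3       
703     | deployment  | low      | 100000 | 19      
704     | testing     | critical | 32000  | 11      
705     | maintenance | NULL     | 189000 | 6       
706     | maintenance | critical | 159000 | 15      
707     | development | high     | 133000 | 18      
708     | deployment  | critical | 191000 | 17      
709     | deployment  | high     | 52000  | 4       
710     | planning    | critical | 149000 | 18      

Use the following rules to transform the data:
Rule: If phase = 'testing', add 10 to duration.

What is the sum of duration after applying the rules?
145

Step 1: Count records where phase = 'testing': 1
Step 2: Total bonus added: 1 × 10 = 10
Step 3: Original sum of duration: 135
Step 4: Final sum = 135 + 10 = 145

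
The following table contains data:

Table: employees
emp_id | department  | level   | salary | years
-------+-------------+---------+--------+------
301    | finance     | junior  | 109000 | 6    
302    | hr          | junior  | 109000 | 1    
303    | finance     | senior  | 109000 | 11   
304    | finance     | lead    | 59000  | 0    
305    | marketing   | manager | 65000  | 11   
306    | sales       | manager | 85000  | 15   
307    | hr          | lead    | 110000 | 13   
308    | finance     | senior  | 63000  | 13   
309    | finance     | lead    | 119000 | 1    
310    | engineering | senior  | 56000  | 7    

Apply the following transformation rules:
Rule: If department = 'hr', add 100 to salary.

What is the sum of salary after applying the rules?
884200

Step 1: Count records where department = 'hr': 2
Step 2: Total bonus added: 2 × 100 = 200
Step 3: Original sum of salary: 884000
Step 4: Final sum = 884000 + 200 = 884200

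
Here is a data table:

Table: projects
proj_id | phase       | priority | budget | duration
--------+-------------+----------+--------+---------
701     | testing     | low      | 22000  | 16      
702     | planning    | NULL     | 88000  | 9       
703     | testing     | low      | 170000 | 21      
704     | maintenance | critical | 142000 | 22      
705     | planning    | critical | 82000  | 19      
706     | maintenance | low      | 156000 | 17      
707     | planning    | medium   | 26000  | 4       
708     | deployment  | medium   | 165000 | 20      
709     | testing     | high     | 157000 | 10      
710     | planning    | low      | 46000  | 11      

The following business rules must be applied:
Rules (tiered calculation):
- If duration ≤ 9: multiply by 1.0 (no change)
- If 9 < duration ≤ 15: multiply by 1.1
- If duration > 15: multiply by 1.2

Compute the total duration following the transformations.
174.1

Step 1: Tier 1 (duration ≤ 9): 2 records, sum = 13 × 1.0 = 13.0
Step 2: Tier 2 (9 < duration ≤ 15): 2 records, sum = 21 × 1.1 = 23.1
Step 3: Tier 3 (duration > 15): 6 records, sum = 115 × 1.2 = 138.0
Step 4: Final sum = 13.0 + 23.1 + 138.0 = 174.1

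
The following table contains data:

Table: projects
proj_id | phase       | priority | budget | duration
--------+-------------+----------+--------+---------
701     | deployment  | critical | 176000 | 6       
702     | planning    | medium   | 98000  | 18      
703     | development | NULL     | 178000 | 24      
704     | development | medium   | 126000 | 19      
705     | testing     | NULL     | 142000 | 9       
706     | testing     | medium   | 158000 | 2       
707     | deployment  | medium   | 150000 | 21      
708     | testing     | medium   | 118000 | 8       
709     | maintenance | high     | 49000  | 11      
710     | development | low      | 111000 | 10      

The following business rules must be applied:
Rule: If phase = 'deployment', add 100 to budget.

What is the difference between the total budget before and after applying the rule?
200

Step 1: Original sum of budget = 1306000
Step 2: 2 records have phase = 'deployment'
Step 3: Each affected record changes by 100
Step 4: Total change = 2 × 100 = 200
Step 5: New sum = 1306000 + 200 = 1306200
Step 6: Difference = |1306200 - 1306000| = 200
        (Sum increased by 200)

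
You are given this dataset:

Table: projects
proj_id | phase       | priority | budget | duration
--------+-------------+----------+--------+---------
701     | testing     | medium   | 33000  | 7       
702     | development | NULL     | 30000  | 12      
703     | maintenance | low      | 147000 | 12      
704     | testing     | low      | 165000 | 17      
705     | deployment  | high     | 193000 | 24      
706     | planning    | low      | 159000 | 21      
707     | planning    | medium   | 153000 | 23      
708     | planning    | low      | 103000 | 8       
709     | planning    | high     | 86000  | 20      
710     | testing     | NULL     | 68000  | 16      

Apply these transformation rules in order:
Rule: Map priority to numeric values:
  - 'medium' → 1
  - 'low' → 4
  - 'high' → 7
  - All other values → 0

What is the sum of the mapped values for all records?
32

Step 1: Apply mapping to each record
Step 2: Count by status:
  'medium': 2 records × 1 = 2
  'low': 4 records × 4 = 16
  'high': 2 records × 7 = 14
Step 3: Sum all mapped values = 32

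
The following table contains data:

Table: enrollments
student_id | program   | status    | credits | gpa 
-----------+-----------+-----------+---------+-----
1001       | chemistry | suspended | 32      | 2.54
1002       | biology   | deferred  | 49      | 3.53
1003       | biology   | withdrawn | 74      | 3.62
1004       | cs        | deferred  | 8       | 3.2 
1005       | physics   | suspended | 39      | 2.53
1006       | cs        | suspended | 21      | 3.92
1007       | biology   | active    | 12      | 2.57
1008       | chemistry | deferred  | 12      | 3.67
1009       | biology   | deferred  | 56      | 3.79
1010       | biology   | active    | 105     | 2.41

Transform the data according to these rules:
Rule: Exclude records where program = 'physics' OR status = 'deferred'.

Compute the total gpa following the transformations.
15.06

Step 1: Find records where program = 'physics' OR status = 'deferred'
Step 2: 5 records match, summing to 16.72
Step 3: Original sum: 31.78
Step 4: Remaining sum = 31.78 - 16.72 = 15.06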